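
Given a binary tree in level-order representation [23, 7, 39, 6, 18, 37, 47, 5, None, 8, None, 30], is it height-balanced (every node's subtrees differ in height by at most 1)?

Tree (level-order array): [23, 7, 39, 6, 18, 37, 47, 5, None, 8, None, 30]
Definition: a tree is height-balanced if, at every node, |h(left) - h(right)| <= 1 (empty subtree has height -1).
Bottom-up per-node check:
  node 5: h_left=-1, h_right=-1, diff=0 [OK], height=0
  node 6: h_left=0, h_right=-1, diff=1 [OK], height=1
  node 8: h_left=-1, h_right=-1, diff=0 [OK], height=0
  node 18: h_left=0, h_right=-1, diff=1 [OK], height=1
  node 7: h_left=1, h_right=1, diff=0 [OK], height=2
  node 30: h_left=-1, h_right=-1, diff=0 [OK], height=0
  node 37: h_left=0, h_right=-1, diff=1 [OK], height=1
  node 47: h_left=-1, h_right=-1, diff=0 [OK], height=0
  node 39: h_left=1, h_right=0, diff=1 [OK], height=2
  node 23: h_left=2, h_right=2, diff=0 [OK], height=3
All nodes satisfy the balance condition.
Result: Balanced


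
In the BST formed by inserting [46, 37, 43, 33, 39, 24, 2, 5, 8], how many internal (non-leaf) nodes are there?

Tree built from: [46, 37, 43, 33, 39, 24, 2, 5, 8]
Tree (level-order array): [46, 37, None, 33, 43, 24, None, 39, None, 2, None, None, None, None, 5, None, 8]
Rule: An internal node has at least one child.
Per-node child counts:
  node 46: 1 child(ren)
  node 37: 2 child(ren)
  node 33: 1 child(ren)
  node 24: 1 child(ren)
  node 2: 1 child(ren)
  node 5: 1 child(ren)
  node 8: 0 child(ren)
  node 43: 1 child(ren)
  node 39: 0 child(ren)
Matching nodes: [46, 37, 33, 24, 2, 5, 43]
Count of internal (non-leaf) nodes: 7


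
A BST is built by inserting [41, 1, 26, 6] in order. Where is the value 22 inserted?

Starting tree (level order): [41, 1, None, None, 26, 6]
Insertion path: 41 -> 1 -> 26 -> 6
Result: insert 22 as right child of 6
Final tree (level order): [41, 1, None, None, 26, 6, None, None, 22]


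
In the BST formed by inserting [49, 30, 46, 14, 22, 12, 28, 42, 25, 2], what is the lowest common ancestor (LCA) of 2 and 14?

Tree insertion order: [49, 30, 46, 14, 22, 12, 28, 42, 25, 2]
Tree (level-order array): [49, 30, None, 14, 46, 12, 22, 42, None, 2, None, None, 28, None, None, None, None, 25]
In a BST, the LCA of p=2, q=14 is the first node v on the
root-to-leaf path with p <= v <= q (go left if both < v, right if both > v).
Walk from root:
  at 49: both 2 and 14 < 49, go left
  at 30: both 2 and 14 < 30, go left
  at 14: 2 <= 14 <= 14, this is the LCA
LCA = 14


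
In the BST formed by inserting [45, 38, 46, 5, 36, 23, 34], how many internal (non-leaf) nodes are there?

Tree built from: [45, 38, 46, 5, 36, 23, 34]
Tree (level-order array): [45, 38, 46, 5, None, None, None, None, 36, 23, None, None, 34]
Rule: An internal node has at least one child.
Per-node child counts:
  node 45: 2 child(ren)
  node 38: 1 child(ren)
  node 5: 1 child(ren)
  node 36: 1 child(ren)
  node 23: 1 child(ren)
  node 34: 0 child(ren)
  node 46: 0 child(ren)
Matching nodes: [45, 38, 5, 36, 23]
Count of internal (non-leaf) nodes: 5


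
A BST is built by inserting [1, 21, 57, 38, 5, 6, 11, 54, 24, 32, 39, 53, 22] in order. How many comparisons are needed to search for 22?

Search path for 22: 1 -> 21 -> 57 -> 38 -> 24 -> 22
Found: True
Comparisons: 6


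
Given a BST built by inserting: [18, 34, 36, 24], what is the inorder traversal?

Tree insertion order: [18, 34, 36, 24]
Tree (level-order array): [18, None, 34, 24, 36]
Inorder traversal: [18, 24, 34, 36]


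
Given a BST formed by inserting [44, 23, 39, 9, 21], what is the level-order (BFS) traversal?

Tree insertion order: [44, 23, 39, 9, 21]
Tree (level-order array): [44, 23, None, 9, 39, None, 21]
BFS from the root, enqueuing left then right child of each popped node:
  queue [44] -> pop 44, enqueue [23], visited so far: [44]
  queue [23] -> pop 23, enqueue [9, 39], visited so far: [44, 23]
  queue [9, 39] -> pop 9, enqueue [21], visited so far: [44, 23, 9]
  queue [39, 21] -> pop 39, enqueue [none], visited so far: [44, 23, 9, 39]
  queue [21] -> pop 21, enqueue [none], visited so far: [44, 23, 9, 39, 21]
Result: [44, 23, 9, 39, 21]


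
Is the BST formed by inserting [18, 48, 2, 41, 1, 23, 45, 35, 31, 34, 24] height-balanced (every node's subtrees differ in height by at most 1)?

Tree (level-order array): [18, 2, 48, 1, None, 41, None, None, None, 23, 45, None, 35, None, None, 31, None, 24, 34]
Definition: a tree is height-balanced if, at every node, |h(left) - h(right)| <= 1 (empty subtree has height -1).
Bottom-up per-node check:
  node 1: h_left=-1, h_right=-1, diff=0 [OK], height=0
  node 2: h_left=0, h_right=-1, diff=1 [OK], height=1
  node 24: h_left=-1, h_right=-1, diff=0 [OK], height=0
  node 34: h_left=-1, h_right=-1, diff=0 [OK], height=0
  node 31: h_left=0, h_right=0, diff=0 [OK], height=1
  node 35: h_left=1, h_right=-1, diff=2 [FAIL (|1--1|=2 > 1)], height=2
  node 23: h_left=-1, h_right=2, diff=3 [FAIL (|-1-2|=3 > 1)], height=3
  node 45: h_left=-1, h_right=-1, diff=0 [OK], height=0
  node 41: h_left=3, h_right=0, diff=3 [FAIL (|3-0|=3 > 1)], height=4
  node 48: h_left=4, h_right=-1, diff=5 [FAIL (|4--1|=5 > 1)], height=5
  node 18: h_left=1, h_right=5, diff=4 [FAIL (|1-5|=4 > 1)], height=6
Node 35 violates the condition: |1 - -1| = 2 > 1.
Result: Not balanced


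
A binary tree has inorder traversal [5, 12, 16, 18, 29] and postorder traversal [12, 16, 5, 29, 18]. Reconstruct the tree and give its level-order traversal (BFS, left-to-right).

Inorder:   [5, 12, 16, 18, 29]
Postorder: [12, 16, 5, 29, 18]
Algorithm: postorder visits root last, so walk postorder right-to-left;
each value is the root of the current inorder slice — split it at that
value, recurse on the right subtree first, then the left.
Recursive splits:
  root=18; inorder splits into left=[5, 12, 16], right=[29]
  root=29; inorder splits into left=[], right=[]
  root=5; inorder splits into left=[], right=[12, 16]
  root=16; inorder splits into left=[12], right=[]
  root=12; inorder splits into left=[], right=[]
Reconstructed level-order: [18, 5, 29, 16, 12]


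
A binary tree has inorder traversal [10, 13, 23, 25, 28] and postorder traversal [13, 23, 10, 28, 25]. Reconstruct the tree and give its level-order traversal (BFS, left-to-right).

Inorder:   [10, 13, 23, 25, 28]
Postorder: [13, 23, 10, 28, 25]
Algorithm: postorder visits root last, so walk postorder right-to-left;
each value is the root of the current inorder slice — split it at that
value, recurse on the right subtree first, then the left.
Recursive splits:
  root=25; inorder splits into left=[10, 13, 23], right=[28]
  root=28; inorder splits into left=[], right=[]
  root=10; inorder splits into left=[], right=[13, 23]
  root=23; inorder splits into left=[13], right=[]
  root=13; inorder splits into left=[], right=[]
Reconstructed level-order: [25, 10, 28, 23, 13]


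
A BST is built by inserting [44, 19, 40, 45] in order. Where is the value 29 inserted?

Starting tree (level order): [44, 19, 45, None, 40]
Insertion path: 44 -> 19 -> 40
Result: insert 29 as left child of 40
Final tree (level order): [44, 19, 45, None, 40, None, None, 29]


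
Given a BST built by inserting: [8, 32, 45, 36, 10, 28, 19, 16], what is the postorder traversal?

Tree insertion order: [8, 32, 45, 36, 10, 28, 19, 16]
Tree (level-order array): [8, None, 32, 10, 45, None, 28, 36, None, 19, None, None, None, 16]
Postorder traversal: [16, 19, 28, 10, 36, 45, 32, 8]


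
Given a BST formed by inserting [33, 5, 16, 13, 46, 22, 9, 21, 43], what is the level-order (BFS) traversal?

Tree insertion order: [33, 5, 16, 13, 46, 22, 9, 21, 43]
Tree (level-order array): [33, 5, 46, None, 16, 43, None, 13, 22, None, None, 9, None, 21]
BFS from the root, enqueuing left then right child of each popped node:
  queue [33] -> pop 33, enqueue [5, 46], visited so far: [33]
  queue [5, 46] -> pop 5, enqueue [16], visited so far: [33, 5]
  queue [46, 16] -> pop 46, enqueue [43], visited so far: [33, 5, 46]
  queue [16, 43] -> pop 16, enqueue [13, 22], visited so far: [33, 5, 46, 16]
  queue [43, 13, 22] -> pop 43, enqueue [none], visited so far: [33, 5, 46, 16, 43]
  queue [13, 22] -> pop 13, enqueue [9], visited so far: [33, 5, 46, 16, 43, 13]
  queue [22, 9] -> pop 22, enqueue [21], visited so far: [33, 5, 46, 16, 43, 13, 22]
  queue [9, 21] -> pop 9, enqueue [none], visited so far: [33, 5, 46, 16, 43, 13, 22, 9]
  queue [21] -> pop 21, enqueue [none], visited so far: [33, 5, 46, 16, 43, 13, 22, 9, 21]
Result: [33, 5, 46, 16, 43, 13, 22, 9, 21]


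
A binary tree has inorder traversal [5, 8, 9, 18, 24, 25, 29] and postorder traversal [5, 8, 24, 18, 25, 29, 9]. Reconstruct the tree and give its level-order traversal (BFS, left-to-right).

Inorder:   [5, 8, 9, 18, 24, 25, 29]
Postorder: [5, 8, 24, 18, 25, 29, 9]
Algorithm: postorder visits root last, so walk postorder right-to-left;
each value is the root of the current inorder slice — split it at that
value, recurse on the right subtree first, then the left.
Recursive splits:
  root=9; inorder splits into left=[5, 8], right=[18, 24, 25, 29]
  root=29; inorder splits into left=[18, 24, 25], right=[]
  root=25; inorder splits into left=[18, 24], right=[]
  root=18; inorder splits into left=[], right=[24]
  root=24; inorder splits into left=[], right=[]
  root=8; inorder splits into left=[5], right=[]
  root=5; inorder splits into left=[], right=[]
Reconstructed level-order: [9, 8, 29, 5, 25, 18, 24]


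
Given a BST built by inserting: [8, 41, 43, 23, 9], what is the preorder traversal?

Tree insertion order: [8, 41, 43, 23, 9]
Tree (level-order array): [8, None, 41, 23, 43, 9]
Preorder traversal: [8, 41, 23, 9, 43]


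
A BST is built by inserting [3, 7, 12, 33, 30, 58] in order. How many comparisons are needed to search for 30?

Search path for 30: 3 -> 7 -> 12 -> 33 -> 30
Found: True
Comparisons: 5


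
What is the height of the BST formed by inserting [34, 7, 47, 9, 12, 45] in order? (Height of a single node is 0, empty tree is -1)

Insertion order: [34, 7, 47, 9, 12, 45]
Tree (level-order array): [34, 7, 47, None, 9, 45, None, None, 12]
Compute height bottom-up (empty subtree = -1):
  height(12) = 1 + max(-1, -1) = 0
  height(9) = 1 + max(-1, 0) = 1
  height(7) = 1 + max(-1, 1) = 2
  height(45) = 1 + max(-1, -1) = 0
  height(47) = 1 + max(0, -1) = 1
  height(34) = 1 + max(2, 1) = 3
Height = 3


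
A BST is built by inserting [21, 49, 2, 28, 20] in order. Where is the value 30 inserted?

Starting tree (level order): [21, 2, 49, None, 20, 28]
Insertion path: 21 -> 49 -> 28
Result: insert 30 as right child of 28
Final tree (level order): [21, 2, 49, None, 20, 28, None, None, None, None, 30]


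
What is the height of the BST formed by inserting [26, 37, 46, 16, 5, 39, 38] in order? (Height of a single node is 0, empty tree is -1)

Insertion order: [26, 37, 46, 16, 5, 39, 38]
Tree (level-order array): [26, 16, 37, 5, None, None, 46, None, None, 39, None, 38]
Compute height bottom-up (empty subtree = -1):
  height(5) = 1 + max(-1, -1) = 0
  height(16) = 1 + max(0, -1) = 1
  height(38) = 1 + max(-1, -1) = 0
  height(39) = 1 + max(0, -1) = 1
  height(46) = 1 + max(1, -1) = 2
  height(37) = 1 + max(-1, 2) = 3
  height(26) = 1 + max(1, 3) = 4
Height = 4


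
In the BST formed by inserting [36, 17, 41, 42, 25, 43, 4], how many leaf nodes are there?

Tree built from: [36, 17, 41, 42, 25, 43, 4]
Tree (level-order array): [36, 17, 41, 4, 25, None, 42, None, None, None, None, None, 43]
Rule: A leaf has 0 children.
Per-node child counts:
  node 36: 2 child(ren)
  node 17: 2 child(ren)
  node 4: 0 child(ren)
  node 25: 0 child(ren)
  node 41: 1 child(ren)
  node 42: 1 child(ren)
  node 43: 0 child(ren)
Matching nodes: [4, 25, 43]
Count of leaf nodes: 3


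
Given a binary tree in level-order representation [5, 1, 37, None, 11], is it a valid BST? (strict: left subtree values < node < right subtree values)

Level-order array: [5, 1, 37, None, 11]
Validate using subtree bounds (lo, hi): at each node, require lo < value < hi,
then recurse left with hi=value and right with lo=value.
Preorder trace (stopping at first violation):
  at node 5 with bounds (-inf, +inf): OK
  at node 1 with bounds (-inf, 5): OK
  at node 11 with bounds (1, 5): VIOLATION
Node 11 violates its bound: not (1 < 11 < 5).
Result: Not a valid BST


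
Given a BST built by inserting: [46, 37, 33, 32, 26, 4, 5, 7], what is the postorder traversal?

Tree insertion order: [46, 37, 33, 32, 26, 4, 5, 7]
Tree (level-order array): [46, 37, None, 33, None, 32, None, 26, None, 4, None, None, 5, None, 7]
Postorder traversal: [7, 5, 4, 26, 32, 33, 37, 46]


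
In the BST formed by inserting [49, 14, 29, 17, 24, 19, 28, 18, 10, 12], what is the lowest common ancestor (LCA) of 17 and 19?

Tree insertion order: [49, 14, 29, 17, 24, 19, 28, 18, 10, 12]
Tree (level-order array): [49, 14, None, 10, 29, None, 12, 17, None, None, None, None, 24, 19, 28, 18]
In a BST, the LCA of p=17, q=19 is the first node v on the
root-to-leaf path with p <= v <= q (go left if both < v, right if both > v).
Walk from root:
  at 49: both 17 and 19 < 49, go left
  at 14: both 17 and 19 > 14, go right
  at 29: both 17 and 19 < 29, go left
  at 17: 17 <= 17 <= 19, this is the LCA
LCA = 17


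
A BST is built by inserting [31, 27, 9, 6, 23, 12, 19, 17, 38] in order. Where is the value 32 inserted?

Starting tree (level order): [31, 27, 38, 9, None, None, None, 6, 23, None, None, 12, None, None, 19, 17]
Insertion path: 31 -> 38
Result: insert 32 as left child of 38
Final tree (level order): [31, 27, 38, 9, None, 32, None, 6, 23, None, None, None, None, 12, None, None, 19, 17]


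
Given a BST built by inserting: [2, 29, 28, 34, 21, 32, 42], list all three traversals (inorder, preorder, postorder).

Tree insertion order: [2, 29, 28, 34, 21, 32, 42]
Tree (level-order array): [2, None, 29, 28, 34, 21, None, 32, 42]
Inorder (L, root, R): [2, 21, 28, 29, 32, 34, 42]
Preorder (root, L, R): [2, 29, 28, 21, 34, 32, 42]
Postorder (L, R, root): [21, 28, 32, 42, 34, 29, 2]


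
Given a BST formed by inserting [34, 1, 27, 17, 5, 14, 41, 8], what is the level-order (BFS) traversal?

Tree insertion order: [34, 1, 27, 17, 5, 14, 41, 8]
Tree (level-order array): [34, 1, 41, None, 27, None, None, 17, None, 5, None, None, 14, 8]
BFS from the root, enqueuing left then right child of each popped node:
  queue [34] -> pop 34, enqueue [1, 41], visited so far: [34]
  queue [1, 41] -> pop 1, enqueue [27], visited so far: [34, 1]
  queue [41, 27] -> pop 41, enqueue [none], visited so far: [34, 1, 41]
  queue [27] -> pop 27, enqueue [17], visited so far: [34, 1, 41, 27]
  queue [17] -> pop 17, enqueue [5], visited so far: [34, 1, 41, 27, 17]
  queue [5] -> pop 5, enqueue [14], visited so far: [34, 1, 41, 27, 17, 5]
  queue [14] -> pop 14, enqueue [8], visited so far: [34, 1, 41, 27, 17, 5, 14]
  queue [8] -> pop 8, enqueue [none], visited so far: [34, 1, 41, 27, 17, 5, 14, 8]
Result: [34, 1, 41, 27, 17, 5, 14, 8]


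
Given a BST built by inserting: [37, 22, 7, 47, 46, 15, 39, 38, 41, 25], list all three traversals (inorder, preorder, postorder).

Tree insertion order: [37, 22, 7, 47, 46, 15, 39, 38, 41, 25]
Tree (level-order array): [37, 22, 47, 7, 25, 46, None, None, 15, None, None, 39, None, None, None, 38, 41]
Inorder (L, root, R): [7, 15, 22, 25, 37, 38, 39, 41, 46, 47]
Preorder (root, L, R): [37, 22, 7, 15, 25, 47, 46, 39, 38, 41]
Postorder (L, R, root): [15, 7, 25, 22, 38, 41, 39, 46, 47, 37]


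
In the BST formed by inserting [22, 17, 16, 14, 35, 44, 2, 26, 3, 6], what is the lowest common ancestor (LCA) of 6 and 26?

Tree insertion order: [22, 17, 16, 14, 35, 44, 2, 26, 3, 6]
Tree (level-order array): [22, 17, 35, 16, None, 26, 44, 14, None, None, None, None, None, 2, None, None, 3, None, 6]
In a BST, the LCA of p=6, q=26 is the first node v on the
root-to-leaf path with p <= v <= q (go left if both < v, right if both > v).
Walk from root:
  at 22: 6 <= 22 <= 26, this is the LCA
LCA = 22


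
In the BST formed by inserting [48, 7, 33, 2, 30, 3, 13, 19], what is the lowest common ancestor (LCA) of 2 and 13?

Tree insertion order: [48, 7, 33, 2, 30, 3, 13, 19]
Tree (level-order array): [48, 7, None, 2, 33, None, 3, 30, None, None, None, 13, None, None, 19]
In a BST, the LCA of p=2, q=13 is the first node v on the
root-to-leaf path with p <= v <= q (go left if both < v, right if both > v).
Walk from root:
  at 48: both 2 and 13 < 48, go left
  at 7: 2 <= 7 <= 13, this is the LCA
LCA = 7


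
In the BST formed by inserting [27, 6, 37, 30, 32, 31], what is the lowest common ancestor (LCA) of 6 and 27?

Tree insertion order: [27, 6, 37, 30, 32, 31]
Tree (level-order array): [27, 6, 37, None, None, 30, None, None, 32, 31]
In a BST, the LCA of p=6, q=27 is the first node v on the
root-to-leaf path with p <= v <= q (go left if both < v, right if both > v).
Walk from root:
  at 27: 6 <= 27 <= 27, this is the LCA
LCA = 27


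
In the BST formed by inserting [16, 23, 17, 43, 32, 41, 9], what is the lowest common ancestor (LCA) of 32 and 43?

Tree insertion order: [16, 23, 17, 43, 32, 41, 9]
Tree (level-order array): [16, 9, 23, None, None, 17, 43, None, None, 32, None, None, 41]
In a BST, the LCA of p=32, q=43 is the first node v on the
root-to-leaf path with p <= v <= q (go left if both < v, right if both > v).
Walk from root:
  at 16: both 32 and 43 > 16, go right
  at 23: both 32 and 43 > 23, go right
  at 43: 32 <= 43 <= 43, this is the LCA
LCA = 43


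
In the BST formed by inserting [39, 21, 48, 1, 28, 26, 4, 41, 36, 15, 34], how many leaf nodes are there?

Tree built from: [39, 21, 48, 1, 28, 26, 4, 41, 36, 15, 34]
Tree (level-order array): [39, 21, 48, 1, 28, 41, None, None, 4, 26, 36, None, None, None, 15, None, None, 34]
Rule: A leaf has 0 children.
Per-node child counts:
  node 39: 2 child(ren)
  node 21: 2 child(ren)
  node 1: 1 child(ren)
  node 4: 1 child(ren)
  node 15: 0 child(ren)
  node 28: 2 child(ren)
  node 26: 0 child(ren)
  node 36: 1 child(ren)
  node 34: 0 child(ren)
  node 48: 1 child(ren)
  node 41: 0 child(ren)
Matching nodes: [15, 26, 34, 41]
Count of leaf nodes: 4


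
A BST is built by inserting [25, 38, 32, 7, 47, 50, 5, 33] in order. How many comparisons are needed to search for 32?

Search path for 32: 25 -> 38 -> 32
Found: True
Comparisons: 3


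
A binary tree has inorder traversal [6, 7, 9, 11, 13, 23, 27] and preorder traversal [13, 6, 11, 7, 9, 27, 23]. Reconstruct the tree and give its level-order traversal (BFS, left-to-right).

Inorder:  [6, 7, 9, 11, 13, 23, 27]
Preorder: [13, 6, 11, 7, 9, 27, 23]
Algorithm: preorder visits root first, so consume preorder in order;
for each root, split the current inorder slice at that value into
left-subtree inorder and right-subtree inorder, then recurse.
Recursive splits:
  root=13; inorder splits into left=[6, 7, 9, 11], right=[23, 27]
  root=6; inorder splits into left=[], right=[7, 9, 11]
  root=11; inorder splits into left=[7, 9], right=[]
  root=7; inorder splits into left=[], right=[9]
  root=9; inorder splits into left=[], right=[]
  root=27; inorder splits into left=[23], right=[]
  root=23; inorder splits into left=[], right=[]
Reconstructed level-order: [13, 6, 27, 11, 23, 7, 9]


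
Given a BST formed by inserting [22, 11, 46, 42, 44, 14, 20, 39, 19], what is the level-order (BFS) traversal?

Tree insertion order: [22, 11, 46, 42, 44, 14, 20, 39, 19]
Tree (level-order array): [22, 11, 46, None, 14, 42, None, None, 20, 39, 44, 19]
BFS from the root, enqueuing left then right child of each popped node:
  queue [22] -> pop 22, enqueue [11, 46], visited so far: [22]
  queue [11, 46] -> pop 11, enqueue [14], visited so far: [22, 11]
  queue [46, 14] -> pop 46, enqueue [42], visited so far: [22, 11, 46]
  queue [14, 42] -> pop 14, enqueue [20], visited so far: [22, 11, 46, 14]
  queue [42, 20] -> pop 42, enqueue [39, 44], visited so far: [22, 11, 46, 14, 42]
  queue [20, 39, 44] -> pop 20, enqueue [19], visited so far: [22, 11, 46, 14, 42, 20]
  queue [39, 44, 19] -> pop 39, enqueue [none], visited so far: [22, 11, 46, 14, 42, 20, 39]
  queue [44, 19] -> pop 44, enqueue [none], visited so far: [22, 11, 46, 14, 42, 20, 39, 44]
  queue [19] -> pop 19, enqueue [none], visited so far: [22, 11, 46, 14, 42, 20, 39, 44, 19]
Result: [22, 11, 46, 14, 42, 20, 39, 44, 19]


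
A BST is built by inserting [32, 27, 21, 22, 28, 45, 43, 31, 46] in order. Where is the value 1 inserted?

Starting tree (level order): [32, 27, 45, 21, 28, 43, 46, None, 22, None, 31]
Insertion path: 32 -> 27 -> 21
Result: insert 1 as left child of 21
Final tree (level order): [32, 27, 45, 21, 28, 43, 46, 1, 22, None, 31]


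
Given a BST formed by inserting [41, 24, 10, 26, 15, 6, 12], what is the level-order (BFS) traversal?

Tree insertion order: [41, 24, 10, 26, 15, 6, 12]
Tree (level-order array): [41, 24, None, 10, 26, 6, 15, None, None, None, None, 12]
BFS from the root, enqueuing left then right child of each popped node:
  queue [41] -> pop 41, enqueue [24], visited so far: [41]
  queue [24] -> pop 24, enqueue [10, 26], visited so far: [41, 24]
  queue [10, 26] -> pop 10, enqueue [6, 15], visited so far: [41, 24, 10]
  queue [26, 6, 15] -> pop 26, enqueue [none], visited so far: [41, 24, 10, 26]
  queue [6, 15] -> pop 6, enqueue [none], visited so far: [41, 24, 10, 26, 6]
  queue [15] -> pop 15, enqueue [12], visited so far: [41, 24, 10, 26, 6, 15]
  queue [12] -> pop 12, enqueue [none], visited so far: [41, 24, 10, 26, 6, 15, 12]
Result: [41, 24, 10, 26, 6, 15, 12]


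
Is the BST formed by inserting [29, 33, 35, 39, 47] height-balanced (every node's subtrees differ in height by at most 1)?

Tree (level-order array): [29, None, 33, None, 35, None, 39, None, 47]
Definition: a tree is height-balanced if, at every node, |h(left) - h(right)| <= 1 (empty subtree has height -1).
Bottom-up per-node check:
  node 47: h_left=-1, h_right=-1, diff=0 [OK], height=0
  node 39: h_left=-1, h_right=0, diff=1 [OK], height=1
  node 35: h_left=-1, h_right=1, diff=2 [FAIL (|-1-1|=2 > 1)], height=2
  node 33: h_left=-1, h_right=2, diff=3 [FAIL (|-1-2|=3 > 1)], height=3
  node 29: h_left=-1, h_right=3, diff=4 [FAIL (|-1-3|=4 > 1)], height=4
Node 35 violates the condition: |-1 - 1| = 2 > 1.
Result: Not balanced


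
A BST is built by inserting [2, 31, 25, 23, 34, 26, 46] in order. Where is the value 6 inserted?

Starting tree (level order): [2, None, 31, 25, 34, 23, 26, None, 46]
Insertion path: 2 -> 31 -> 25 -> 23
Result: insert 6 as left child of 23
Final tree (level order): [2, None, 31, 25, 34, 23, 26, None, 46, 6]


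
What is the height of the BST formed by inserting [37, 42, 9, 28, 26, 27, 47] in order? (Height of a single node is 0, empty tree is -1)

Insertion order: [37, 42, 9, 28, 26, 27, 47]
Tree (level-order array): [37, 9, 42, None, 28, None, 47, 26, None, None, None, None, 27]
Compute height bottom-up (empty subtree = -1):
  height(27) = 1 + max(-1, -1) = 0
  height(26) = 1 + max(-1, 0) = 1
  height(28) = 1 + max(1, -1) = 2
  height(9) = 1 + max(-1, 2) = 3
  height(47) = 1 + max(-1, -1) = 0
  height(42) = 1 + max(-1, 0) = 1
  height(37) = 1 + max(3, 1) = 4
Height = 4


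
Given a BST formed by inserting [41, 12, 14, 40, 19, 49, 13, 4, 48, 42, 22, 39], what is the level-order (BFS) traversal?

Tree insertion order: [41, 12, 14, 40, 19, 49, 13, 4, 48, 42, 22, 39]
Tree (level-order array): [41, 12, 49, 4, 14, 48, None, None, None, 13, 40, 42, None, None, None, 19, None, None, None, None, 22, None, 39]
BFS from the root, enqueuing left then right child of each popped node:
  queue [41] -> pop 41, enqueue [12, 49], visited so far: [41]
  queue [12, 49] -> pop 12, enqueue [4, 14], visited so far: [41, 12]
  queue [49, 4, 14] -> pop 49, enqueue [48], visited so far: [41, 12, 49]
  queue [4, 14, 48] -> pop 4, enqueue [none], visited so far: [41, 12, 49, 4]
  queue [14, 48] -> pop 14, enqueue [13, 40], visited so far: [41, 12, 49, 4, 14]
  queue [48, 13, 40] -> pop 48, enqueue [42], visited so far: [41, 12, 49, 4, 14, 48]
  queue [13, 40, 42] -> pop 13, enqueue [none], visited so far: [41, 12, 49, 4, 14, 48, 13]
  queue [40, 42] -> pop 40, enqueue [19], visited so far: [41, 12, 49, 4, 14, 48, 13, 40]
  queue [42, 19] -> pop 42, enqueue [none], visited so far: [41, 12, 49, 4, 14, 48, 13, 40, 42]
  queue [19] -> pop 19, enqueue [22], visited so far: [41, 12, 49, 4, 14, 48, 13, 40, 42, 19]
  queue [22] -> pop 22, enqueue [39], visited so far: [41, 12, 49, 4, 14, 48, 13, 40, 42, 19, 22]
  queue [39] -> pop 39, enqueue [none], visited so far: [41, 12, 49, 4, 14, 48, 13, 40, 42, 19, 22, 39]
Result: [41, 12, 49, 4, 14, 48, 13, 40, 42, 19, 22, 39]


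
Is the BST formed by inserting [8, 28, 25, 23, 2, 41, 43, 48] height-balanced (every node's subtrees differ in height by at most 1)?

Tree (level-order array): [8, 2, 28, None, None, 25, 41, 23, None, None, 43, None, None, None, 48]
Definition: a tree is height-balanced if, at every node, |h(left) - h(right)| <= 1 (empty subtree has height -1).
Bottom-up per-node check:
  node 2: h_left=-1, h_right=-1, diff=0 [OK], height=0
  node 23: h_left=-1, h_right=-1, diff=0 [OK], height=0
  node 25: h_left=0, h_right=-1, diff=1 [OK], height=1
  node 48: h_left=-1, h_right=-1, diff=0 [OK], height=0
  node 43: h_left=-1, h_right=0, diff=1 [OK], height=1
  node 41: h_left=-1, h_right=1, diff=2 [FAIL (|-1-1|=2 > 1)], height=2
  node 28: h_left=1, h_right=2, diff=1 [OK], height=3
  node 8: h_left=0, h_right=3, diff=3 [FAIL (|0-3|=3 > 1)], height=4
Node 41 violates the condition: |-1 - 1| = 2 > 1.
Result: Not balanced


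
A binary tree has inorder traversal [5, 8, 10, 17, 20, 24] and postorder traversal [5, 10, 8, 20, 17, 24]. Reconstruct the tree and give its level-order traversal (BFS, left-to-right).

Inorder:   [5, 8, 10, 17, 20, 24]
Postorder: [5, 10, 8, 20, 17, 24]
Algorithm: postorder visits root last, so walk postorder right-to-left;
each value is the root of the current inorder slice — split it at that
value, recurse on the right subtree first, then the left.
Recursive splits:
  root=24; inorder splits into left=[5, 8, 10, 17, 20], right=[]
  root=17; inorder splits into left=[5, 8, 10], right=[20]
  root=20; inorder splits into left=[], right=[]
  root=8; inorder splits into left=[5], right=[10]
  root=10; inorder splits into left=[], right=[]
  root=5; inorder splits into left=[], right=[]
Reconstructed level-order: [24, 17, 8, 20, 5, 10]


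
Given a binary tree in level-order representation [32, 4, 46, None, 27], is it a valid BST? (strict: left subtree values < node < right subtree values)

Level-order array: [32, 4, 46, None, 27]
Validate using subtree bounds (lo, hi): at each node, require lo < value < hi,
then recurse left with hi=value and right with lo=value.
Preorder trace (stopping at first violation):
  at node 32 with bounds (-inf, +inf): OK
  at node 4 with bounds (-inf, 32): OK
  at node 27 with bounds (4, 32): OK
  at node 46 with bounds (32, +inf): OK
No violation found at any node.
Result: Valid BST


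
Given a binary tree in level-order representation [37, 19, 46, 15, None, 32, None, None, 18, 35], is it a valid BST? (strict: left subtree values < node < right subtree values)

Level-order array: [37, 19, 46, 15, None, 32, None, None, 18, 35]
Validate using subtree bounds (lo, hi): at each node, require lo < value < hi,
then recurse left with hi=value and right with lo=value.
Preorder trace (stopping at first violation):
  at node 37 with bounds (-inf, +inf): OK
  at node 19 with bounds (-inf, 37): OK
  at node 15 with bounds (-inf, 19): OK
  at node 18 with bounds (15, 19): OK
  at node 46 with bounds (37, +inf): OK
  at node 32 with bounds (37, 46): VIOLATION
Node 32 violates its bound: not (37 < 32 < 46).
Result: Not a valid BST


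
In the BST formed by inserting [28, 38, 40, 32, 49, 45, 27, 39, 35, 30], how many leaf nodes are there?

Tree built from: [28, 38, 40, 32, 49, 45, 27, 39, 35, 30]
Tree (level-order array): [28, 27, 38, None, None, 32, 40, 30, 35, 39, 49, None, None, None, None, None, None, 45]
Rule: A leaf has 0 children.
Per-node child counts:
  node 28: 2 child(ren)
  node 27: 0 child(ren)
  node 38: 2 child(ren)
  node 32: 2 child(ren)
  node 30: 0 child(ren)
  node 35: 0 child(ren)
  node 40: 2 child(ren)
  node 39: 0 child(ren)
  node 49: 1 child(ren)
  node 45: 0 child(ren)
Matching nodes: [27, 30, 35, 39, 45]
Count of leaf nodes: 5


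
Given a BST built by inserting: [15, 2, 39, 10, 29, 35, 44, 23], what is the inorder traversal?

Tree insertion order: [15, 2, 39, 10, 29, 35, 44, 23]
Tree (level-order array): [15, 2, 39, None, 10, 29, 44, None, None, 23, 35]
Inorder traversal: [2, 10, 15, 23, 29, 35, 39, 44]


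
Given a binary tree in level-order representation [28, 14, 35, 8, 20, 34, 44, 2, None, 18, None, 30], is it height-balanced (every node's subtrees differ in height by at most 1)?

Tree (level-order array): [28, 14, 35, 8, 20, 34, 44, 2, None, 18, None, 30]
Definition: a tree is height-balanced if, at every node, |h(left) - h(right)| <= 1 (empty subtree has height -1).
Bottom-up per-node check:
  node 2: h_left=-1, h_right=-1, diff=0 [OK], height=0
  node 8: h_left=0, h_right=-1, diff=1 [OK], height=1
  node 18: h_left=-1, h_right=-1, diff=0 [OK], height=0
  node 20: h_left=0, h_right=-1, diff=1 [OK], height=1
  node 14: h_left=1, h_right=1, diff=0 [OK], height=2
  node 30: h_left=-1, h_right=-1, diff=0 [OK], height=0
  node 34: h_left=0, h_right=-1, diff=1 [OK], height=1
  node 44: h_left=-1, h_right=-1, diff=0 [OK], height=0
  node 35: h_left=1, h_right=0, diff=1 [OK], height=2
  node 28: h_left=2, h_right=2, diff=0 [OK], height=3
All nodes satisfy the balance condition.
Result: Balanced


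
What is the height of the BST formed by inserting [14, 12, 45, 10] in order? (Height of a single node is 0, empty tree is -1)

Insertion order: [14, 12, 45, 10]
Tree (level-order array): [14, 12, 45, 10]
Compute height bottom-up (empty subtree = -1):
  height(10) = 1 + max(-1, -1) = 0
  height(12) = 1 + max(0, -1) = 1
  height(45) = 1 + max(-1, -1) = 0
  height(14) = 1 + max(1, 0) = 2
Height = 2


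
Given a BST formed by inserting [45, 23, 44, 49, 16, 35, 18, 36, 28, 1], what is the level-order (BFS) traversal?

Tree insertion order: [45, 23, 44, 49, 16, 35, 18, 36, 28, 1]
Tree (level-order array): [45, 23, 49, 16, 44, None, None, 1, 18, 35, None, None, None, None, None, 28, 36]
BFS from the root, enqueuing left then right child of each popped node:
  queue [45] -> pop 45, enqueue [23, 49], visited so far: [45]
  queue [23, 49] -> pop 23, enqueue [16, 44], visited so far: [45, 23]
  queue [49, 16, 44] -> pop 49, enqueue [none], visited so far: [45, 23, 49]
  queue [16, 44] -> pop 16, enqueue [1, 18], visited so far: [45, 23, 49, 16]
  queue [44, 1, 18] -> pop 44, enqueue [35], visited so far: [45, 23, 49, 16, 44]
  queue [1, 18, 35] -> pop 1, enqueue [none], visited so far: [45, 23, 49, 16, 44, 1]
  queue [18, 35] -> pop 18, enqueue [none], visited so far: [45, 23, 49, 16, 44, 1, 18]
  queue [35] -> pop 35, enqueue [28, 36], visited so far: [45, 23, 49, 16, 44, 1, 18, 35]
  queue [28, 36] -> pop 28, enqueue [none], visited so far: [45, 23, 49, 16, 44, 1, 18, 35, 28]
  queue [36] -> pop 36, enqueue [none], visited so far: [45, 23, 49, 16, 44, 1, 18, 35, 28, 36]
Result: [45, 23, 49, 16, 44, 1, 18, 35, 28, 36]


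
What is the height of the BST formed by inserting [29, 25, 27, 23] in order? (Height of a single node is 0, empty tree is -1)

Insertion order: [29, 25, 27, 23]
Tree (level-order array): [29, 25, None, 23, 27]
Compute height bottom-up (empty subtree = -1):
  height(23) = 1 + max(-1, -1) = 0
  height(27) = 1 + max(-1, -1) = 0
  height(25) = 1 + max(0, 0) = 1
  height(29) = 1 + max(1, -1) = 2
Height = 2


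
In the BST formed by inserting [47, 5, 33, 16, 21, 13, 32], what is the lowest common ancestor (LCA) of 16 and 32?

Tree insertion order: [47, 5, 33, 16, 21, 13, 32]
Tree (level-order array): [47, 5, None, None, 33, 16, None, 13, 21, None, None, None, 32]
In a BST, the LCA of p=16, q=32 is the first node v on the
root-to-leaf path with p <= v <= q (go left if both < v, right if both > v).
Walk from root:
  at 47: both 16 and 32 < 47, go left
  at 5: both 16 and 32 > 5, go right
  at 33: both 16 and 32 < 33, go left
  at 16: 16 <= 16 <= 32, this is the LCA
LCA = 16


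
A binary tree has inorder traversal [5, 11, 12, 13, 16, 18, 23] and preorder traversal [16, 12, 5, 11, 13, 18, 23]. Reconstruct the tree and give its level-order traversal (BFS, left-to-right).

Inorder:  [5, 11, 12, 13, 16, 18, 23]
Preorder: [16, 12, 5, 11, 13, 18, 23]
Algorithm: preorder visits root first, so consume preorder in order;
for each root, split the current inorder slice at that value into
left-subtree inorder and right-subtree inorder, then recurse.
Recursive splits:
  root=16; inorder splits into left=[5, 11, 12, 13], right=[18, 23]
  root=12; inorder splits into left=[5, 11], right=[13]
  root=5; inorder splits into left=[], right=[11]
  root=11; inorder splits into left=[], right=[]
  root=13; inorder splits into left=[], right=[]
  root=18; inorder splits into left=[], right=[23]
  root=23; inorder splits into left=[], right=[]
Reconstructed level-order: [16, 12, 18, 5, 13, 23, 11]


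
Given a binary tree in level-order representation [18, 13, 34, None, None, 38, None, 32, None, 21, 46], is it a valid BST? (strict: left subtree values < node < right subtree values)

Level-order array: [18, 13, 34, None, None, 38, None, 32, None, 21, 46]
Validate using subtree bounds (lo, hi): at each node, require lo < value < hi,
then recurse left with hi=value and right with lo=value.
Preorder trace (stopping at first violation):
  at node 18 with bounds (-inf, +inf): OK
  at node 13 with bounds (-inf, 18): OK
  at node 34 with bounds (18, +inf): OK
  at node 38 with bounds (18, 34): VIOLATION
Node 38 violates its bound: not (18 < 38 < 34).
Result: Not a valid BST


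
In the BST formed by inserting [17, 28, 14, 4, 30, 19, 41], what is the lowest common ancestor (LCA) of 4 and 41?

Tree insertion order: [17, 28, 14, 4, 30, 19, 41]
Tree (level-order array): [17, 14, 28, 4, None, 19, 30, None, None, None, None, None, 41]
In a BST, the LCA of p=4, q=41 is the first node v on the
root-to-leaf path with p <= v <= q (go left if both < v, right if both > v).
Walk from root:
  at 17: 4 <= 17 <= 41, this is the LCA
LCA = 17


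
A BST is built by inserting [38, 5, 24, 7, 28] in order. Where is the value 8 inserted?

Starting tree (level order): [38, 5, None, None, 24, 7, 28]
Insertion path: 38 -> 5 -> 24 -> 7
Result: insert 8 as right child of 7
Final tree (level order): [38, 5, None, None, 24, 7, 28, None, 8]


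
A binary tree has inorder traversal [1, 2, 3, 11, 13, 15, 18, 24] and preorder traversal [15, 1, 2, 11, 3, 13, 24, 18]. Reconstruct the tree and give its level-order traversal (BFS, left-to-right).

Inorder:  [1, 2, 3, 11, 13, 15, 18, 24]
Preorder: [15, 1, 2, 11, 3, 13, 24, 18]
Algorithm: preorder visits root first, so consume preorder in order;
for each root, split the current inorder slice at that value into
left-subtree inorder and right-subtree inorder, then recurse.
Recursive splits:
  root=15; inorder splits into left=[1, 2, 3, 11, 13], right=[18, 24]
  root=1; inorder splits into left=[], right=[2, 3, 11, 13]
  root=2; inorder splits into left=[], right=[3, 11, 13]
  root=11; inorder splits into left=[3], right=[13]
  root=3; inorder splits into left=[], right=[]
  root=13; inorder splits into left=[], right=[]
  root=24; inorder splits into left=[18], right=[]
  root=18; inorder splits into left=[], right=[]
Reconstructed level-order: [15, 1, 24, 2, 18, 11, 3, 13]


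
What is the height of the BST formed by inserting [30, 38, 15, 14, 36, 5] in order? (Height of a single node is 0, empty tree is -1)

Insertion order: [30, 38, 15, 14, 36, 5]
Tree (level-order array): [30, 15, 38, 14, None, 36, None, 5]
Compute height bottom-up (empty subtree = -1):
  height(5) = 1 + max(-1, -1) = 0
  height(14) = 1 + max(0, -1) = 1
  height(15) = 1 + max(1, -1) = 2
  height(36) = 1 + max(-1, -1) = 0
  height(38) = 1 + max(0, -1) = 1
  height(30) = 1 + max(2, 1) = 3
Height = 3


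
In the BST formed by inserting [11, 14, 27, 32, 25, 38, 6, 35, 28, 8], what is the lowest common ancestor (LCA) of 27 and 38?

Tree insertion order: [11, 14, 27, 32, 25, 38, 6, 35, 28, 8]
Tree (level-order array): [11, 6, 14, None, 8, None, 27, None, None, 25, 32, None, None, 28, 38, None, None, 35]
In a BST, the LCA of p=27, q=38 is the first node v on the
root-to-leaf path with p <= v <= q (go left if both < v, right if both > v).
Walk from root:
  at 11: both 27 and 38 > 11, go right
  at 14: both 27 and 38 > 14, go right
  at 27: 27 <= 27 <= 38, this is the LCA
LCA = 27


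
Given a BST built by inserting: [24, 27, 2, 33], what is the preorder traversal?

Tree insertion order: [24, 27, 2, 33]
Tree (level-order array): [24, 2, 27, None, None, None, 33]
Preorder traversal: [24, 2, 27, 33]


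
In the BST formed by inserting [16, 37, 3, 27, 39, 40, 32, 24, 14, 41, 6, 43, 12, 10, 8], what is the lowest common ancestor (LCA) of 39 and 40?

Tree insertion order: [16, 37, 3, 27, 39, 40, 32, 24, 14, 41, 6, 43, 12, 10, 8]
Tree (level-order array): [16, 3, 37, None, 14, 27, 39, 6, None, 24, 32, None, 40, None, 12, None, None, None, None, None, 41, 10, None, None, 43, 8]
In a BST, the LCA of p=39, q=40 is the first node v on the
root-to-leaf path with p <= v <= q (go left if both < v, right if both > v).
Walk from root:
  at 16: both 39 and 40 > 16, go right
  at 37: both 39 and 40 > 37, go right
  at 39: 39 <= 39 <= 40, this is the LCA
LCA = 39


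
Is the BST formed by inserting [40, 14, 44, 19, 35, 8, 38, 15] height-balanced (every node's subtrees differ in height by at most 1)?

Tree (level-order array): [40, 14, 44, 8, 19, None, None, None, None, 15, 35, None, None, None, 38]
Definition: a tree is height-balanced if, at every node, |h(left) - h(right)| <= 1 (empty subtree has height -1).
Bottom-up per-node check:
  node 8: h_left=-1, h_right=-1, diff=0 [OK], height=0
  node 15: h_left=-1, h_right=-1, diff=0 [OK], height=0
  node 38: h_left=-1, h_right=-1, diff=0 [OK], height=0
  node 35: h_left=-1, h_right=0, diff=1 [OK], height=1
  node 19: h_left=0, h_right=1, diff=1 [OK], height=2
  node 14: h_left=0, h_right=2, diff=2 [FAIL (|0-2|=2 > 1)], height=3
  node 44: h_left=-1, h_right=-1, diff=0 [OK], height=0
  node 40: h_left=3, h_right=0, diff=3 [FAIL (|3-0|=3 > 1)], height=4
Node 14 violates the condition: |0 - 2| = 2 > 1.
Result: Not balanced


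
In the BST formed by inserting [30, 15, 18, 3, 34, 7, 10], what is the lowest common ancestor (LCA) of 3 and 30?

Tree insertion order: [30, 15, 18, 3, 34, 7, 10]
Tree (level-order array): [30, 15, 34, 3, 18, None, None, None, 7, None, None, None, 10]
In a BST, the LCA of p=3, q=30 is the first node v on the
root-to-leaf path with p <= v <= q (go left if both < v, right if both > v).
Walk from root:
  at 30: 3 <= 30 <= 30, this is the LCA
LCA = 30


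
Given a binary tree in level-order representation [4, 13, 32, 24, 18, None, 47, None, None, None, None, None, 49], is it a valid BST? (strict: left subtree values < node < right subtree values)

Level-order array: [4, 13, 32, 24, 18, None, 47, None, None, None, None, None, 49]
Validate using subtree bounds (lo, hi): at each node, require lo < value < hi,
then recurse left with hi=value and right with lo=value.
Preorder trace (stopping at first violation):
  at node 4 with bounds (-inf, +inf): OK
  at node 13 with bounds (-inf, 4): VIOLATION
Node 13 violates its bound: not (-inf < 13 < 4).
Result: Not a valid BST


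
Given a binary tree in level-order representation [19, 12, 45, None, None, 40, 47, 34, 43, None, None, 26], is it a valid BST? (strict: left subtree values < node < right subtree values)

Level-order array: [19, 12, 45, None, None, 40, 47, 34, 43, None, None, 26]
Validate using subtree bounds (lo, hi): at each node, require lo < value < hi,
then recurse left with hi=value and right with lo=value.
Preorder trace (stopping at first violation):
  at node 19 with bounds (-inf, +inf): OK
  at node 12 with bounds (-inf, 19): OK
  at node 45 with bounds (19, +inf): OK
  at node 40 with bounds (19, 45): OK
  at node 34 with bounds (19, 40): OK
  at node 26 with bounds (19, 34): OK
  at node 43 with bounds (40, 45): OK
  at node 47 with bounds (45, +inf): OK
No violation found at any node.
Result: Valid BST
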